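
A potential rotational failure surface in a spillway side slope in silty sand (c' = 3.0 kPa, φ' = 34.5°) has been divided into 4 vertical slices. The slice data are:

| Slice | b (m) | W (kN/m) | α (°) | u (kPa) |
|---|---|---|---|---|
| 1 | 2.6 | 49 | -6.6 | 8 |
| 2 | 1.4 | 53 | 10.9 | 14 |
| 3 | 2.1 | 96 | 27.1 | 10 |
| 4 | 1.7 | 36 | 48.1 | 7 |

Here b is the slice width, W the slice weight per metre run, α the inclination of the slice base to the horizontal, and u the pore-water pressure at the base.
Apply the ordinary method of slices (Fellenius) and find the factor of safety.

FS = 1.53

Ordinary method of slices: FS = Σ[c'·Δl_i + (W_i cosα_i − u_i·Δl_i)·tanφ'] / Σ W_i sinα_i, with Δl_i = b_i / cosα_i.
Slice 1: Δl = 2.6/cos(-6.6°) = 2.617 m; N'_1 = 49·cos(-6.6°) − 8·2.617 = 27.7; c'Δl = 7.85; W sinα = -5.6
Slice 2: Δl = 1.4/cos10.9° = 1.426 m; N'_2 = 53·cos10.9° − 14·1.426 = 32.1; c'Δl = 4.28; W sinα = 10.0
Slice 3: Δl = 2.1/cos27.1° = 2.359 m; N'_3 = 96·cos27.1° − 10·2.359 = 61.9; c'Δl = 7.08; W sinα = 43.7
Slice 4: Δl = 1.7/cos48.1° = 2.546 m; N'_4 = 36·cos48.1° − 7·2.546 = 6.2; c'Δl = 7.64; W sinα = 26.8
Σc'Δl = 26.8 kN/m; ΣN' = 127.9 kN/m; ΣW sinα = 74.9 kN/m
Resisting = 26.8 + 127.9·tan34.5° = 26.8 + 87.9 = 114.8 kN/m
FS = 114.8 / 74.9 = 1.532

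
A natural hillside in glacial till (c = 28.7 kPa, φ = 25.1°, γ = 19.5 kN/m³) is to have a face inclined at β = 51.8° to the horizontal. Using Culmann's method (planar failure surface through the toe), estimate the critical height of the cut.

Culmann's analysis gives the critical failure plane at α_cr = (β + φ)/2 = (51.8 + 25.1)/2 = 38.5°, and the critical height
H_c = (4c/γ) · sinβ cosφ / [1 − cos(β − φ)]
    = (4·28.7/19.5) · sin51.8°·cos25.1° / [1 − cos(26.7°)]
    = 5.887 · 0.7859·0.9056 / [1 − 0.8934]
    = 5.887 · 0.7116 / 0.1066
    = 39.29 m

H_c = 39.29 m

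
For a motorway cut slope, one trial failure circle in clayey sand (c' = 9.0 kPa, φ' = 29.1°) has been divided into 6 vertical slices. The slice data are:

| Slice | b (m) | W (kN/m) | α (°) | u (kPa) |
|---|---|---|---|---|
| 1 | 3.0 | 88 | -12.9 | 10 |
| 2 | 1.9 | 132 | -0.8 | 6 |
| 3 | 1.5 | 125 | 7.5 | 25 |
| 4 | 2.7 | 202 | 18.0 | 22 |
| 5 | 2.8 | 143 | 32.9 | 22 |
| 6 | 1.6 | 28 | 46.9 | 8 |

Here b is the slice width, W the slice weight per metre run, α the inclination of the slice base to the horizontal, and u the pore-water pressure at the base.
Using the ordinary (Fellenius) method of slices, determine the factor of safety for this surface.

Ordinary method of slices: FS = Σ[c'·Δl_i + (W_i cosα_i − u_i·Δl_i)·tanφ'] / Σ W_i sinα_i, with Δl_i = b_i / cosα_i.
Slice 1: Δl = 3.0/cos(-12.9°) = 3.078 m; N'_1 = 88·cos(-12.9°) − 10·3.078 = 55.0; c'Δl = 27.70; W sinα = -19.6
Slice 2: Δl = 1.9/cos(-0.8°) = 1.900 m; N'_2 = 132·cos(-0.8°) − 6·1.900 = 120.6; c'Δl = 17.10; W sinα = -1.8
Slice 3: Δl = 1.5/cos7.5° = 1.513 m; N'_3 = 125·cos7.5° − 25·1.513 = 86.1; c'Δl = 13.62; W sinα = 16.3
Slice 4: Δl = 2.7/cos18.0° = 2.839 m; N'_4 = 202·cos18.0° − 22·2.839 = 129.7; c'Δl = 25.55; W sinα = 62.4
Slice 5: Δl = 2.8/cos32.9° = 3.335 m; N'_5 = 143·cos32.9° − 22·3.335 = 46.7; c'Δl = 30.01; W sinα = 77.7
Slice 6: Δl = 1.6/cos46.9° = 2.342 m; N'_6 = 28·cos46.9° − 8·2.342 = 0.4; c'Δl = 21.08; W sinα = 20.4
Σc'Δl = 135.1 kN/m; ΣN' = 438.4 kN/m; ΣW sinα = 155.4 kN/m
Resisting = 135.1 + 438.4·tan29.1° = 135.1 + 244.0 = 379.1 kN/m
FS = 379.1 / 155.4 = 2.440

FS = 2.44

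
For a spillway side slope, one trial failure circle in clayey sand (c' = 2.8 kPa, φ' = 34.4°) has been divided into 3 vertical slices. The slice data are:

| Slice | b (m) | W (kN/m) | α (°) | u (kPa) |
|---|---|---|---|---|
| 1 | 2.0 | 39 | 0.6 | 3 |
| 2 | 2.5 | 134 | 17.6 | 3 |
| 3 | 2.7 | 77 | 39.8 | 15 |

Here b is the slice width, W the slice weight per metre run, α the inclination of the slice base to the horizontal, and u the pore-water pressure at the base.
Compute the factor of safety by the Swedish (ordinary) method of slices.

Ordinary method of slices: FS = Σ[c'·Δl_i + (W_i cosα_i − u_i·Δl_i)·tanφ'] / Σ W_i sinα_i, with Δl_i = b_i / cosα_i.
Slice 1: Δl = 2.0/cos0.6° = 2.000 m; N'_1 = 39·cos0.6° − 3·2.000 = 33.0; c'Δl = 5.60; W sinα = 0.4
Slice 2: Δl = 2.5/cos17.6° = 2.623 m; N'_2 = 134·cos17.6° − 3·2.623 = 119.9; c'Δl = 7.34; W sinα = 40.5
Slice 3: Δl = 2.7/cos39.8° = 3.514 m; N'_3 = 77·cos39.8° − 15·3.514 = 6.4; c'Δl = 9.84; W sinα = 49.3
Σc'Δl = 22.8 kN/m; ΣN' = 159.3 kN/m; ΣW sinα = 90.2 kN/m
Resisting = 22.8 + 159.3·tan34.4° = 22.8 + 109.1 = 131.9 kN/m
FS = 131.9 / 90.2 = 1.462

FS = 1.46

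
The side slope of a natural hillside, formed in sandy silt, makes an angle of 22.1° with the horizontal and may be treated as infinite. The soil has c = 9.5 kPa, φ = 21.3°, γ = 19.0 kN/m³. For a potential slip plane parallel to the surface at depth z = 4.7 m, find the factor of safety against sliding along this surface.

For an infinite slope with a slip plane parallel to the surface (no pore pressure): FS = [c + γz cos²β tanφ] / [γz sinβ cosβ].
γz = 19.0·4.7 = 89.30 kN/m²
Numerator = 9.5 + 89.30·cos²22.1°·tan21.3° = 9.5 + 89.30·0.8585·0.3899 = 39.389 kPa
Denominator = 89.30·sin22.1°·cos22.1° = 89.30·0.3762·0.9265 = 31.128 kPa
FS = 39.389 / 31.128 = 1.265

FS = 1.27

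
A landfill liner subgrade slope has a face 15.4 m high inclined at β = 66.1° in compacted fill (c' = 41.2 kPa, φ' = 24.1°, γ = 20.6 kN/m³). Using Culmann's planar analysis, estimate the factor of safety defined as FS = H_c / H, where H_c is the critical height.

H_c = (4c'/γ) · sinβ cosφ' / [1 − cos(β − φ')]
    = (4·41.2/20.6) · sin66.1°·cos24.1° / [1 − cos42.0°]
    = 8.000 · 0.8346 / 0.2569 = 25.99 m
FS = H_c / H = 25.99 / 15.4 = 1.688

FS = 1.69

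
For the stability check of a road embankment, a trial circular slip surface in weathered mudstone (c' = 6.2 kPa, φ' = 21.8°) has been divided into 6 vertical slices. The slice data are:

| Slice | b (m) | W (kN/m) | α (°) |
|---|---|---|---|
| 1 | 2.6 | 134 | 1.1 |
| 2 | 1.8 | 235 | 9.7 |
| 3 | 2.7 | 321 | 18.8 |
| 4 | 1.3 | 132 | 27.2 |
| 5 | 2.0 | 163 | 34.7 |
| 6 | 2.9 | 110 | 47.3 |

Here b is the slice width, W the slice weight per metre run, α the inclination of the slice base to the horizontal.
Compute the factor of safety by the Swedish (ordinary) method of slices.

FS = 1.30

Ordinary method of slices: FS = Σ[c'·Δl_i + (W_i cosα_i)·tanφ'] / Σ W_i sinα_i, with Δl_i = b_i / cosα_i.
Slice 1: Δl = 2.6/cos1.1° = 2.600 m; N'_1 = 134·cos1.1° = 134.0; c'Δl = 16.12; W sinα = 2.6
Slice 2: Δl = 1.8/cos9.7° = 1.826 m; N'_2 = 235·cos9.7° = 231.6; c'Δl = 11.32; W sinα = 39.6
Slice 3: Δl = 2.7/cos18.8° = 2.852 m; N'_3 = 321·cos18.8° = 303.9; c'Δl = 17.68; W sinα = 103.4
Slice 4: Δl = 1.3/cos27.2° = 1.462 m; N'_4 = 132·cos27.2° = 117.4; c'Δl = 9.06; W sinα = 60.3
Slice 5: Δl = 2.0/cos34.7° = 2.433 m; N'_5 = 163·cos34.7° = 134.0; c'Δl = 15.08; W sinα = 92.8
Slice 6: Δl = 2.9/cos47.3° = 4.276 m; N'_6 = 110·cos47.3° = 74.6; c'Δl = 26.51; W sinα = 80.8
Σc'Δl = 95.8 kN/m; ΣN' = 995.5 kN/m; ΣW sinα = 379.6 kN/m
Resisting = 95.8 + 995.5·tan21.8° = 95.8 + 398.2 = 494.0 kN/m
FS = 494.0 / 379.6 = 1.301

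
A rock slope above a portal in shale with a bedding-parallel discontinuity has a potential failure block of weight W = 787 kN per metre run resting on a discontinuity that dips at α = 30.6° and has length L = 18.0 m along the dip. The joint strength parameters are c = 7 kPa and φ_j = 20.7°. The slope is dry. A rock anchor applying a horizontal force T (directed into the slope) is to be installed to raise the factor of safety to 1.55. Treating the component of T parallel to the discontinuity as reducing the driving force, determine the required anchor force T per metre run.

Resolving forces along and normal to the sliding plane, with the horizontal anchor force T adding T·sinα to the effective normal force and T·cosα acting up the plane against the driving force:
FS = [cL + (W cosα + T sinα) tanφ_j] / [W sinα − T cosα]
Without the anchor: N' = 677.4 kN/m, driving T_d = 400.6 kN/m, resisting R = 7·18.0 + 677.4·tan20.7° = 382.0 kN/m, FS = 0.95.
Setting FS = 1.55 and solving for T:
1.55·(400.6 − T cos30.6°) = 382.0 + T sin30.6°·tan20.7°
T·(sin30.6°·tan20.7° + 1.55·cos30.6°) = 1.55·400.6 − 382.0
T·(0.5090·0.3779 + 1.55·0.8607) = 621.0 − 382.0 = 239.0
T·1.5265 = 239.0
T = 156.6 kN/m

T = 157 kN/m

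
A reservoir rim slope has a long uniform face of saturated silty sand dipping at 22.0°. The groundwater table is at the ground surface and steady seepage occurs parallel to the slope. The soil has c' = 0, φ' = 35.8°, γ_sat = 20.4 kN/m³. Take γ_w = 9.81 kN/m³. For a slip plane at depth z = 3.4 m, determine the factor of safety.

FS = 0.93

With seepage parallel to the slope and the water table at the surface, the effective normal stress on the slip plane uses the buoyant unit weight γ' = γ_sat − γ_w while the driving shear stress uses γ_sat:
FS = [c' + γ' z cos²β tanφ'] / [γ_sat z sinβ cosβ]
(For c' = 0 this reduces to FS = (γ'/γ_sat)·tanφ'/tanβ.)
γ' = 20.4 − 9.81 = 10.59 kN/m³
Numerator = 0.0 + 10.59·3.4·cos²22.0°·tan35.8° = 0.0 + 10.59·3.4·0.8597·0.7212 = 22.324 kPa
Denominator = 20.4·3.4·sin22.0°·cos22.0° = 20.4·3.4·0.3746·0.9272 = 24.091 kPa
FS = 22.324 / 24.091 = 0.927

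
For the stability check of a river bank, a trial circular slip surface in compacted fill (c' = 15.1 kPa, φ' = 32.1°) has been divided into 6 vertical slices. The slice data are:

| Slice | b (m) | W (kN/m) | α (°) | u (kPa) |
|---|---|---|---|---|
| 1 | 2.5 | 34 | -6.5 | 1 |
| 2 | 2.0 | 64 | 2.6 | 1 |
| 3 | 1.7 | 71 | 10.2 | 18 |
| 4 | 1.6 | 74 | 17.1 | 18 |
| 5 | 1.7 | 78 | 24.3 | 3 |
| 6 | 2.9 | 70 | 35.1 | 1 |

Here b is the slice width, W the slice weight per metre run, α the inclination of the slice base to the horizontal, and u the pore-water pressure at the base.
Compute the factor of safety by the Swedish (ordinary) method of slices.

Ordinary method of slices: FS = Σ[c'·Δl_i + (W_i cosα_i − u_i·Δl_i)·tanφ'] / Σ W_i sinα_i, with Δl_i = b_i / cosα_i.
Slice 1: Δl = 2.5/cos(-6.5°) = 2.516 m; N'_1 = 34·cos(-6.5°) − 1·2.516 = 31.3; c'Δl = 37.99; W sinα = -3.8
Slice 2: Δl = 2.0/cos2.6° = 2.002 m; N'_2 = 64·cos2.6° − 1·2.002 = 61.9; c'Δl = 30.23; W sinα = 2.9
Slice 3: Δl = 1.7/cos10.2° = 1.727 m; N'_3 = 71·cos10.2° − 18·1.727 = 38.8; c'Δl = 26.08; W sinα = 12.6
Slice 4: Δl = 1.6/cos17.1° = 1.674 m; N'_4 = 74·cos17.1° − 18·1.674 = 40.6; c'Δl = 25.28; W sinα = 21.8
Slice 5: Δl = 1.7/cos24.3° = 1.865 m; N'_5 = 78·cos24.3° − 3·1.865 = 65.5; c'Δl = 28.17; W sinα = 32.1
Slice 6: Δl = 2.9/cos35.1° = 3.545 m; N'_6 = 70·cos35.1° − 1·3.545 = 53.7; c'Δl = 53.52; W sinα = 40.3
Σc'Δl = 201.3 kN/m; ΣN' = 291.8 kN/m; ΣW sinα = 105.7 kN/m
Resisting = 201.3 + 291.8·tan32.1° = 201.3 + 183.0 = 384.3 kN/m
FS = 384.3 / 105.7 = 3.635

FS = 3.63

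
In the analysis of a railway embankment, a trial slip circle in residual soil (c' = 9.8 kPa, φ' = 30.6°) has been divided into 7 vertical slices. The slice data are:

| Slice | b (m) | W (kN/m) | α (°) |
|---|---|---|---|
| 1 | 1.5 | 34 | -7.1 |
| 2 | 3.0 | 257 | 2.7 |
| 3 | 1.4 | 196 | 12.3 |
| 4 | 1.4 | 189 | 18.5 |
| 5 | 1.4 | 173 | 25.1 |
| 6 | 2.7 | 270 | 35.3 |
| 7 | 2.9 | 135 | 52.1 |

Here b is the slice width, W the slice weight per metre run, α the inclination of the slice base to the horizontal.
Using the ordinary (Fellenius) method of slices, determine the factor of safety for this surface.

Ordinary method of slices: FS = Σ[c'·Δl_i + (W_i cosα_i)·tanφ'] / Σ W_i sinα_i, with Δl_i = b_i / cosα_i.
Slice 1: Δl = 1.5/cos(-7.1°) = 1.512 m; N'_1 = 34·cos(-7.1°) = 33.7; c'Δl = 14.81; W sinα = -4.2
Slice 2: Δl = 3.0/cos2.7° = 3.003 m; N'_2 = 257·cos2.7° = 256.7; c'Δl = 29.43; W sinα = 12.1
Slice 3: Δl = 1.4/cos12.3° = 1.433 m; N'_3 = 196·cos12.3° = 191.5; c'Δl = 14.04; W sinα = 41.8
Slice 4: Δl = 1.4/cos18.5° = 1.476 m; N'_4 = 189·cos18.5° = 179.2; c'Δl = 14.47; W sinα = 60.0
Slice 5: Δl = 1.4/cos25.1° = 1.546 m; N'_5 = 173·cos25.1° = 156.7; c'Δl = 15.15; W sinα = 73.4
Slice 6: Δl = 2.7/cos35.3° = 3.308 m; N'_6 = 270·cos35.3° = 220.4; c'Δl = 32.42; W sinα = 156.0
Slice 7: Δl = 2.9/cos52.1° = 4.721 m; N'_7 = 135·cos52.1° = 82.9; c'Δl = 46.27; W sinα = 106.5
Σc'Δl = 166.6 kN/m; ΣN' = 1121.1 kN/m; ΣW sinα = 445.6 kN/m
Resisting = 166.6 + 1121.1·tan30.6° = 166.6 + 663.0 = 829.6 kN/m
FS = 829.6 / 445.6 = 1.862

FS = 1.86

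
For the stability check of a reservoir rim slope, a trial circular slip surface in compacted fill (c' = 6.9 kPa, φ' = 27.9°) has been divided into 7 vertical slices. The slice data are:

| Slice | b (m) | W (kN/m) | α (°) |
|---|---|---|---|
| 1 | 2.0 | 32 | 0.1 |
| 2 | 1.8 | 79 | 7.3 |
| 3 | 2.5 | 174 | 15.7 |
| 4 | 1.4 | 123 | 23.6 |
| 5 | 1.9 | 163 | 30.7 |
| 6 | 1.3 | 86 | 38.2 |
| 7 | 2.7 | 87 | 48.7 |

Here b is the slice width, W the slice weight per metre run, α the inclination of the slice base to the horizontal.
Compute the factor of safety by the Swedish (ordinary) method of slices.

Ordinary method of slices: FS = Σ[c'·Δl_i + (W_i cosα_i)·tanφ'] / Σ W_i sinα_i, with Δl_i = b_i / cosα_i.
Slice 1: Δl = 2.0/cos0.1° = 2.000 m; N'_1 = 32·cos0.1° = 32.0; c'Δl = 13.80; W sinα = 0.1
Slice 2: Δl = 1.8/cos7.3° = 1.815 m; N'_2 = 79·cos7.3° = 78.4; c'Δl = 12.52; W sinα = 10.0
Slice 3: Δl = 2.5/cos15.7° = 2.597 m; N'_3 = 174·cos15.7° = 167.5; c'Δl = 17.92; W sinα = 47.1
Slice 4: Δl = 1.4/cos23.6° = 1.528 m; N'_4 = 123·cos23.6° = 112.7; c'Δl = 10.54; W sinα = 49.2
Slice 5: Δl = 1.9/cos30.7° = 2.210 m; N'_5 = 163·cos30.7° = 140.2; c'Δl = 15.25; W sinα = 83.2
Slice 6: Δl = 1.3/cos38.2° = 1.654 m; N'_6 = 86·cos38.2° = 67.6; c'Δl = 11.41; W sinα = 53.2
Slice 7: Δl = 2.7/cos48.7° = 4.091 m; N'_7 = 87·cos48.7° = 57.4; c'Δl = 28.23; W sinα = 65.4
Σc'Δl = 109.7 kN/m; ΣN' = 655.7 kN/m; ΣW sinα = 308.2 kN/m
Resisting = 109.7 + 655.7·tan27.9° = 109.7 + 347.2 = 456.9 kN/m
FS = 456.9 / 308.2 = 1.482

FS = 1.48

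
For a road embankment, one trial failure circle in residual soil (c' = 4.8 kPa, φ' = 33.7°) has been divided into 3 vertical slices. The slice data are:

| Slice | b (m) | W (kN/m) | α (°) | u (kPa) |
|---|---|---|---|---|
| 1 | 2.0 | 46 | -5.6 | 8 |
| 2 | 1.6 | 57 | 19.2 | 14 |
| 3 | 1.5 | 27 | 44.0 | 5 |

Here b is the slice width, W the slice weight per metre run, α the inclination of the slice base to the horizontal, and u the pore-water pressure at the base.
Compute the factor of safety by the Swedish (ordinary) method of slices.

FS = 2.23

Ordinary method of slices: FS = Σ[c'·Δl_i + (W_i cosα_i − u_i·Δl_i)·tanφ'] / Σ W_i sinα_i, with Δl_i = b_i / cosα_i.
Slice 1: Δl = 2.0/cos(-5.6°) = 2.010 m; N'_1 = 46·cos(-5.6°) − 8·2.010 = 29.7; c'Δl = 9.65; W sinα = -4.5
Slice 2: Δl = 1.6/cos19.2° = 1.694 m; N'_2 = 57·cos19.2° − 14·1.694 = 30.1; c'Δl = 8.13; W sinα = 18.7
Slice 3: Δl = 1.5/cos44.0° = 2.085 m; N'_3 = 27·cos44.0° − 5·2.085 = 9.0; c'Δl = 10.01; W sinα = 18.8
Σc'Δl = 27.8 kN/m; ΣN' = 68.8 kN/m; ΣW sinα = 33.0 kN/m
Resisting = 27.8 + 68.8·tan33.7° = 27.8 + 45.9 = 73.7 kN/m
FS = 73.7 / 33.0 = 2.232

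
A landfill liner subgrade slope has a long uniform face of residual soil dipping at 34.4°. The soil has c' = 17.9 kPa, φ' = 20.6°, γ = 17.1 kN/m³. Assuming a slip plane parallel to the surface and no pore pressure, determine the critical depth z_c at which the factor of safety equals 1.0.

z_c = 4.98 m

Setting FS = 1.00 in FS = [c' + γz cos²β tanφ'] / [γz sinβ cosβ] and solving for z:
z = c' / [γ cosβ (FS·sinβ − cosβ·tanφ')]
  = 17.9 / [17.1·cos34.4°·(1.00·sin34.4° − cos34.4°·tan20.6°)]
  = 17.9 / [17.1·0.8251·(1.00·0.5650 − 0.8251·0.3759)]
  = 17.9 / 3.5955 = 4.978 m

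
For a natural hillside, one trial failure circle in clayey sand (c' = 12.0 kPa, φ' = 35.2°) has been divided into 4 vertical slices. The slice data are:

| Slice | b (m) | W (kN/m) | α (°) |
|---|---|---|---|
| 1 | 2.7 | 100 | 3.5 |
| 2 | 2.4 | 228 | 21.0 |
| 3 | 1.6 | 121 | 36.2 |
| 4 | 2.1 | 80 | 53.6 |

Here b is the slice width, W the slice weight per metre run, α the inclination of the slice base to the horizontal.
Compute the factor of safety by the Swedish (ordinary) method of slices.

FS = 2.02

Ordinary method of slices: FS = Σ[c'·Δl_i + (W_i cosα_i)·tanφ'] / Σ W_i sinα_i, with Δl_i = b_i / cosα_i.
Slice 1: Δl = 2.7/cos3.5° = 2.705 m; N'_1 = 100·cos3.5° = 99.8; c'Δl = 32.46; W sinα = 6.1
Slice 2: Δl = 2.4/cos21.0° = 2.571 m; N'_2 = 228·cos21.0° = 212.9; c'Δl = 30.85; W sinα = 81.7
Slice 3: Δl = 1.6/cos36.2° = 1.983 m; N'_3 = 121·cos36.2° = 97.6; c'Δl = 23.79; W sinα = 71.5
Slice 4: Δl = 2.1/cos53.6° = 3.539 m; N'_4 = 80·cos53.6° = 47.5; c'Δl = 42.47; W sinα = 64.4
Σc'Δl = 129.6 kN/m; ΣN' = 457.8 kN/m; ΣW sinα = 223.7 kN/m
Resisting = 129.6 + 457.8·tan35.2° = 129.6 + 322.9 = 452.5 kN/m
FS = 452.5 / 223.7 = 2.023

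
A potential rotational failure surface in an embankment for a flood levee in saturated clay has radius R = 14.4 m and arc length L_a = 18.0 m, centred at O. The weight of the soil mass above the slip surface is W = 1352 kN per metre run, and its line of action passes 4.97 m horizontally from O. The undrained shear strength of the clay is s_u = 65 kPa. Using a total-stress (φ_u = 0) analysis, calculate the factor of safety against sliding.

FS = 2.51

Taking moments about the centre O, the resisting moment is provided by the undrained shear strength acting along the arc:
M_R = s_u·L_a·R = 65·18.00·14.4 = 16848.0 kN·m/m
M_D = W·d = 1352·4.97 = 6719.4 kN·m/m
FS = M_R / M_D = 16848.0 / 6719.4 = 2.507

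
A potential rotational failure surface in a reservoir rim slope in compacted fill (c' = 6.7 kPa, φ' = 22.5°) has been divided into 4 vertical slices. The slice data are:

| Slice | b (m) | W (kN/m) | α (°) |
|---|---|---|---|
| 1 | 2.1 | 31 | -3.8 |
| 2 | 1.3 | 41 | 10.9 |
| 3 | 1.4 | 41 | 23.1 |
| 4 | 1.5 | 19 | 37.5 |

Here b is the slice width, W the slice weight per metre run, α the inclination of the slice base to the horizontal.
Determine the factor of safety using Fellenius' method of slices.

Ordinary method of slices: FS = Σ[c'·Δl_i + (W_i cosα_i)·tanφ'] / Σ W_i sinα_i, with Δl_i = b_i / cosα_i.
Slice 1: Δl = 2.1/cos(-3.8°) = 2.105 m; N'_1 = 31·cos(-3.8°) = 30.9; c'Δl = 14.10; W sinα = -2.1
Slice 2: Δl = 1.3/cos10.9° = 1.324 m; N'_2 = 41·cos10.9° = 40.3; c'Δl = 8.87; W sinα = 7.8
Slice 3: Δl = 1.4/cos23.1° = 1.522 m; N'_3 = 41·cos23.1° = 37.7; c'Δl = 10.20; W sinα = 16.1
Slice 4: Δl = 1.5/cos37.5° = 1.891 m; N'_4 = 19·cos37.5° = 15.1; c'Δl = 12.67; W sinα = 11.6
Σc'Δl = 45.8 kN/m; ΣN' = 124.0 kN/m; ΣW sinα = 33.4 kN/m
Resisting = 45.8 + 124.0·tan22.5° = 45.8 + 51.4 = 97.2 kN/m
FS = 97.2 / 33.4 = 2.914

FS = 2.91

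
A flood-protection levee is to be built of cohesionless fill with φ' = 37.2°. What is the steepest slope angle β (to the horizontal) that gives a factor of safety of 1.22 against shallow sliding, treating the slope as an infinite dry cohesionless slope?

For an infinite dry cohesionless slope FS = tanφ'/tanβ, so tanβ = tanφ' / FS.
tanβ = tan37.2° / 1.22 = 0.7590 / 1.22 = 0.6222
β = arctan(0.6222) = 31.89°

β = 31.9°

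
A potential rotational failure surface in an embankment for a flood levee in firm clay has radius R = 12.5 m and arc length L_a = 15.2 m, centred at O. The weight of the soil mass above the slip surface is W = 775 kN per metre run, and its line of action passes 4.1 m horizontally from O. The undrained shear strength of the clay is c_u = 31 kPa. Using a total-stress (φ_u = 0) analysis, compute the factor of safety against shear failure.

Taking moments about the centre O, the resisting moment is provided by the undrained shear strength acting along the arc:
M_R = c_u·L_a·R = 31·15.20·12.5 = 5890.0 kN·m/m
M_D = W·d = 775·4.1 = 3177.5 kN·m/m
FS = M_R / M_D = 5890.0 / 3177.5 = 1.854

FS = 1.85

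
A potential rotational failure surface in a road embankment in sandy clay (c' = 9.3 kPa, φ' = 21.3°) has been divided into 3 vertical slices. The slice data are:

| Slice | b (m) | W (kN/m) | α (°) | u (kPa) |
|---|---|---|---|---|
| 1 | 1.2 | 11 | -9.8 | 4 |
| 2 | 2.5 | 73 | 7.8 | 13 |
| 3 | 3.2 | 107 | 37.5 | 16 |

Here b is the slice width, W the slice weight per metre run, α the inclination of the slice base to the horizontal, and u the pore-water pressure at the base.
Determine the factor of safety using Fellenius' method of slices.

Ordinary method of slices: FS = Σ[c'·Δl_i + (W_i cosα_i − u_i·Δl_i)·tanφ'] / Σ W_i sinα_i, with Δl_i = b_i / cosα_i.
Slice 1: Δl = 1.2/cos(-9.8°) = 1.218 m; N'_1 = 11·cos(-9.8°) − 4·1.218 = 6.0; c'Δl = 11.33; W sinα = -1.9
Slice 2: Δl = 2.5/cos7.8° = 2.523 m; N'_2 = 73·cos7.8° − 13·2.523 = 39.5; c'Δl = 23.47; W sinα = 9.9
Slice 3: Δl = 3.2/cos37.5° = 4.034 m; N'_3 = 107·cos37.5° − 16·4.034 = 20.4; c'Δl = 37.51; W sinα = 65.1
Σc'Δl = 72.3 kN/m; ΣN' = 65.8 kN/m; ΣW sinα = 73.2 kN/m
Resisting = 72.3 + 65.8·tan21.3° = 72.3 + 25.7 = 98.0 kN/m
FS = 98.0 / 73.2 = 1.339

FS = 1.34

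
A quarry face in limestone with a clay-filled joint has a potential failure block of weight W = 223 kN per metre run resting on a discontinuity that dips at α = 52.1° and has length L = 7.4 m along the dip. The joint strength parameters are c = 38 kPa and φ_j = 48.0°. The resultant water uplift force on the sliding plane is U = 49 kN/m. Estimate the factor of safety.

Resolving the block weight along and normal to the plane and applying the Mohr–Coulomb strength on the joint:
N' = W cosα − U = 223·cos52.1° − 49 = 88.0 kN/m
Driving force T = W sinα = 223·sin52.1° = 176.0 kN/m
Resisting force R = c·L + N'·tanφ_j = 38·7.4 + 88.0·tan48.0° = 281.2 + 97.7 = 378.9 kN/m
FS = R / T = 378.9 / 176.0 = 2.153

FS = 2.15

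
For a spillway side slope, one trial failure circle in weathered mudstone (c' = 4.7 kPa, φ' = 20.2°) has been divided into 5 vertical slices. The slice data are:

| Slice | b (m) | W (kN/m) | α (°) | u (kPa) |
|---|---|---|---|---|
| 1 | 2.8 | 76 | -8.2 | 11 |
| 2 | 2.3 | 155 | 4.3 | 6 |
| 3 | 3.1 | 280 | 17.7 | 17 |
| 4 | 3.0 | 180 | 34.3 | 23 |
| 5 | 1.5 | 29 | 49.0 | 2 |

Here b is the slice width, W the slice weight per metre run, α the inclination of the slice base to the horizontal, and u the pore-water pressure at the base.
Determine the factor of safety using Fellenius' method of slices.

FS = 1.16

Ordinary method of slices: FS = Σ[c'·Δl_i + (W_i cosα_i − u_i·Δl_i)·tanφ'] / Σ W_i sinα_i, with Δl_i = b_i / cosα_i.
Slice 1: Δl = 2.8/cos(-8.2°) = 2.829 m; N'_1 = 76·cos(-8.2°) − 11·2.829 = 44.1; c'Δl = 13.30; W sinα = -10.8
Slice 2: Δl = 2.3/cos4.3° = 2.306 m; N'_2 = 155·cos4.3° − 6·2.306 = 140.7; c'Δl = 10.84; W sinα = 11.6
Slice 3: Δl = 3.1/cos17.7° = 3.254 m; N'_3 = 280·cos17.7° − 17·3.254 = 211.4; c'Δl = 15.29; W sinα = 85.1
Slice 4: Δl = 3.0/cos34.3° = 3.632 m; N'_4 = 180·cos34.3° − 23·3.632 = 65.2; c'Δl = 17.07; W sinα = 101.4
Slice 5: Δl = 1.5/cos49.0° = 2.286 m; N'_5 = 29·cos49.0° − 2·2.286 = 14.5; c'Δl = 10.75; W sinα = 21.9
Σc'Δl = 67.2 kN/m; ΣN' = 475.9 kN/m; ΣW sinα = 209.2 kN/m
Resisting = 67.2 + 475.9·tan20.2° = 67.2 + 175.1 = 242.3 kN/m
FS = 242.3 / 209.2 = 1.158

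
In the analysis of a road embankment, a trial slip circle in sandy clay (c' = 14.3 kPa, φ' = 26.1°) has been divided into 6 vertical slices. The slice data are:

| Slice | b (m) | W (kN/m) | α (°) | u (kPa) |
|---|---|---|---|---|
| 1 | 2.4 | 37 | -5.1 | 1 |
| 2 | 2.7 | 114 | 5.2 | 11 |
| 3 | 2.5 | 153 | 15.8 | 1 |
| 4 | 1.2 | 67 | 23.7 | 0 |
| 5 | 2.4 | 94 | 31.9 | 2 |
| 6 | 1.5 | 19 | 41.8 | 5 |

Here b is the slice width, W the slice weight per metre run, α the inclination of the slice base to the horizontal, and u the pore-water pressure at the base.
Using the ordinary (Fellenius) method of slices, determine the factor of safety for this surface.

Ordinary method of slices: FS = Σ[c'·Δl_i + (W_i cosα_i − u_i·Δl_i)·tanφ'] / Σ W_i sinα_i, with Δl_i = b_i / cosα_i.
Slice 1: Δl = 2.4/cos(-5.1°) = 2.410 m; N'_1 = 37·cos(-5.1°) − 1·2.410 = 34.4; c'Δl = 34.46; W sinα = -3.3
Slice 2: Δl = 2.7/cos5.2° = 2.711 m; N'_2 = 114·cos5.2° − 11·2.711 = 83.7; c'Δl = 38.77; W sinα = 10.3
Slice 3: Δl = 2.5/cos15.8° = 2.598 m; N'_3 = 153·cos15.8° − 1·2.598 = 144.6; c'Δl = 37.15; W sinα = 41.7
Slice 4: Δl = 1.2/cos23.7° = 1.311 m; N'_4 = 67·cos23.7° − 0·1.311 = 61.3; c'Δl = 18.74; W sinα = 26.9
Slice 5: Δl = 2.4/cos31.9° = 2.827 m; N'_5 = 94·cos31.9° − 2·2.827 = 74.1; c'Δl = 40.43; W sinα = 49.7
Slice 6: Δl = 1.5/cos41.8° = 2.012 m; N'_6 = 19·cos41.8° − 5·2.012 = 4.1; c'Δl = 28.77; W sinα = 12.7
Σc'Δl = 198.3 kN/m; ΣN' = 402.4 kN/m; ΣW sinα = 138.0 kN/m
Resisting = 198.3 + 402.4·tan26.1° = 198.3 + 197.1 = 395.4 kN/m
FS = 395.4 / 138.0 = 2.866

FS = 2.87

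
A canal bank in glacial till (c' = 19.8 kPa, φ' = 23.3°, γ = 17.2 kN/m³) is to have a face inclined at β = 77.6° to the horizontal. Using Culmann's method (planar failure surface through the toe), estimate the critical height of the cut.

H_c = 9.92 m

Culmann's analysis gives the critical failure plane at α_cr = (β + φ')/2 = (77.6 + 23.3)/2 = 50.4°, and the critical height
H_c = (4c'/γ) · sinβ cosφ' / [1 − cos(β − φ')]
    = (4·19.8/17.2) · sin77.6°·cos23.3° / [1 − cos(54.3°)]
    = 4.605 · 0.9767·0.9184 / [1 − 0.5835]
    = 4.605 · 0.8970 / 0.4165
    = 9.92 m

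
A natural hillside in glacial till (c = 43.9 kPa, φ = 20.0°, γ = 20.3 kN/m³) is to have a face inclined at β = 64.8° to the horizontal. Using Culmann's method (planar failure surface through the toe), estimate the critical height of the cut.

H_c = 25.32 m

Culmann's analysis gives the critical failure plane at α_cr = (β + φ)/2 = (64.8 + 20.0)/2 = 42.4°, and the critical height
H_c = (4c/γ) · sinβ cosφ / [1 − cos(β − φ)]
    = (4·43.9/20.3) · sin64.8°·cos20.0° / [1 − cos(44.8°)]
    = 8.650 · 0.9048·0.9397 / [1 − 0.7096]
    = 8.650 · 0.8503 / 0.2904
    = 25.32 m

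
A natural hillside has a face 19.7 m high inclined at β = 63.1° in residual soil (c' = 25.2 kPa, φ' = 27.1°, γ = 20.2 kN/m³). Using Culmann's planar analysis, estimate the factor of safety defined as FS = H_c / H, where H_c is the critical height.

H_c = (4c'/γ) · sinβ cosφ' / [1 − cos(β − φ')]
    = (4·25.2/20.2) · sin63.1°·cos27.1° / [1 − cos36.0°]
    = 4.990 · 0.7939 / 0.1910 = 20.74 m
FS = H_c / H = 20.74 / 19.7 = 1.053

FS = 1.05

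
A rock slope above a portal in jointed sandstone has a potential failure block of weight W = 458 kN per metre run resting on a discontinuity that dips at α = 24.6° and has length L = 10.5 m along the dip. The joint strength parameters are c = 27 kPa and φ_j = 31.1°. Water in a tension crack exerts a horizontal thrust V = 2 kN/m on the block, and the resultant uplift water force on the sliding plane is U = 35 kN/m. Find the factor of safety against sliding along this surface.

Resolving the block weight along and normal to the plane and applying the Mohr–Coulomb strength on the joint:
N' = W cosα − U − V sinα = 458·cos24.6° − 35 − 2·sin24.6° = 380.6 kN/m
Driving force T = W sinα + V cosα = 458·sin24.6° + 2·cos24.6° = 192.5 kN/m
Resisting force R = c·L + N'·tanφ_j = 27·10.5 + 380.6·tan31.1° = 283.5 + 229.6 = 513.1 kN/m
FS = R / T = 513.1 / 192.5 = 2.666

FS = 2.67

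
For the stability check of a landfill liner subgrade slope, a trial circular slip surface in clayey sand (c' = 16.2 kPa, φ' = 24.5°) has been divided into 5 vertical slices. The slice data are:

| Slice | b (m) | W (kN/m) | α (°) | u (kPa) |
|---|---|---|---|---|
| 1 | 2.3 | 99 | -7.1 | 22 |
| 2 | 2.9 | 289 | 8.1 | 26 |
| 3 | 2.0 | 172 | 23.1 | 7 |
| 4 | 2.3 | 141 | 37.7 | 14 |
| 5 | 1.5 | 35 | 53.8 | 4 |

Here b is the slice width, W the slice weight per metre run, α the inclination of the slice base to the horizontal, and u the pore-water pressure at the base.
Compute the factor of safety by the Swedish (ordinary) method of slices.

FS = 2.03

Ordinary method of slices: FS = Σ[c'·Δl_i + (W_i cosα_i − u_i·Δl_i)·tanφ'] / Σ W_i sinα_i, with Δl_i = b_i / cosα_i.
Slice 1: Δl = 2.3/cos(-7.1°) = 2.318 m; N'_1 = 99·cos(-7.1°) − 22·2.318 = 47.2; c'Δl = 37.55; W sinα = -12.2
Slice 2: Δl = 2.9/cos8.1° = 2.929 m; N'_2 = 289·cos8.1° − 26·2.929 = 210.0; c'Δl = 47.45; W sinα = 40.7
Slice 3: Δl = 2.0/cos23.1° = 2.174 m; N'_3 = 172·cos23.1° − 7·2.174 = 143.0; c'Δl = 35.22; W sinα = 67.5
Slice 4: Δl = 2.3/cos37.7° = 2.907 m; N'_4 = 141·cos37.7° − 14·2.907 = 70.9; c'Δl = 47.09; W sinα = 86.2
Slice 5: Δl = 1.5/cos53.8° = 2.540 m; N'_5 = 35·cos53.8° − 4·2.540 = 10.5; c'Δl = 41.14; W sinα = 28.2
Σc'Δl = 208.5 kN/m; ΣN' = 481.6 kN/m; ΣW sinα = 210.4 kN/m
Resisting = 208.5 + 481.6·tan24.5° = 208.5 + 219.5 = 427.9 kN/m
FS = 427.9 / 210.4 = 2.034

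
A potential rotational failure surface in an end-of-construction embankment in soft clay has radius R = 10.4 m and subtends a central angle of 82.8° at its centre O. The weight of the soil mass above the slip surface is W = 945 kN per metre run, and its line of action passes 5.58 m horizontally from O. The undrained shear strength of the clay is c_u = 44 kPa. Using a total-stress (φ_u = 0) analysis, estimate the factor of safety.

FS = 1.30

Taking moments about the centre O, the resisting moment is provided by the undrained shear strength acting along the arc:
Arc length L_a = R·θ = 10.4·(82.8°·π/180) = 10.4·1.4451 = 15.03 m
M_R = c_u·L_a·R = 44·15.03·10.4 = 6877.4 kN·m/m
M_D = W·d = 945·5.58 = 5273.1 kN·m/m
FS = M_R / M_D = 6877.4 / 5273.1 = 1.304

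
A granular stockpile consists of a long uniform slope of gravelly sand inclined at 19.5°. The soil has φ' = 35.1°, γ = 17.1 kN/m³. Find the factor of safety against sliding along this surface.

For a dry cohesionless infinite slope the factor of safety is FS = tanφ' / tanβ.
FS = tan35.1° / tan19.5° = 0.7028 / 0.3541 = 1.985

FS = 1.98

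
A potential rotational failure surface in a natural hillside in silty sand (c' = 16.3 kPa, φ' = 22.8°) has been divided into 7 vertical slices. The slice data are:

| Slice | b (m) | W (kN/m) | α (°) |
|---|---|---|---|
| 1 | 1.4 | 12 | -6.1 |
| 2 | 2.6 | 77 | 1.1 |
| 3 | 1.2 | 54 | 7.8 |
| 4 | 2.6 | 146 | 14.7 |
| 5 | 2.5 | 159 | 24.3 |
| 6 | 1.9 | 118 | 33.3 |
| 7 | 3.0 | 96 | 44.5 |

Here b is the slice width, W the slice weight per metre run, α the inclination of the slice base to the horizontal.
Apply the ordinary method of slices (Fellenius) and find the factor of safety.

Ordinary method of slices: FS = Σ[c'·Δl_i + (W_i cosα_i)·tanφ'] / Σ W_i sinα_i, with Δl_i = b_i / cosα_i.
Slice 1: Δl = 1.4/cos(-6.1°) = 1.408 m; N'_1 = 12·cos(-6.1°) = 11.9; c'Δl = 22.95; W sinα = -1.3
Slice 2: Δl = 2.6/cos1.1° = 2.600 m; N'_2 = 77·cos1.1° = 77.0; c'Δl = 42.39; W sinα = 1.5
Slice 3: Δl = 1.2/cos7.8° = 1.211 m; N'_3 = 54·cos7.8° = 53.5; c'Δl = 19.74; W sinα = 7.3
Slice 4: Δl = 2.6/cos14.7° = 2.688 m; N'_4 = 146·cos14.7° = 141.2; c'Δl = 43.81; W sinα = 37.0
Slice 5: Δl = 2.5/cos24.3° = 2.743 m; N'_5 = 159·cos24.3° = 144.9; c'Δl = 44.71; W sinα = 65.4
Slice 6: Δl = 1.9/cos33.3° = 2.273 m; N'_6 = 118·cos33.3° = 98.6; c'Δl = 37.05; W sinα = 64.8
Slice 7: Δl = 3.0/cos44.5° = 4.206 m; N'_7 = 96·cos44.5° = 68.5; c'Δl = 68.56; W sinα = 67.3
Σc'Δl = 279.2 kN/m; ΣN' = 595.6 kN/m; ΣW sinα = 242.1 kN/m
Resisting = 279.2 + 595.6·tan22.8° = 279.2 + 250.4 = 529.6 kN/m
FS = 529.6 / 242.1 = 2.188

FS = 2.19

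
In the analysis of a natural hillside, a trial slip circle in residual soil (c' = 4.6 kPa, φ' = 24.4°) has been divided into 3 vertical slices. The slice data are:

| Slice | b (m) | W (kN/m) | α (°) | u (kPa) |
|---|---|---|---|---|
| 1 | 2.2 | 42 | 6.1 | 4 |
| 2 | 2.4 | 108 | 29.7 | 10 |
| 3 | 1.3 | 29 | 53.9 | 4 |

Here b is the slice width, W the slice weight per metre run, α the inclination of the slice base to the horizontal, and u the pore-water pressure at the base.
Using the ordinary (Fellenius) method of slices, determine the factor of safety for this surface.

Ordinary method of slices: FS = Σ[c'·Δl_i + (W_i cosα_i − u_i·Δl_i)·tanφ'] / Σ W_i sinα_i, with Δl_i = b_i / cosα_i.
Slice 1: Δl = 2.2/cos6.1° = 2.213 m; N'_1 = 42·cos6.1° − 4·2.213 = 32.9; c'Δl = 10.18; W sinα = 4.5
Slice 2: Δl = 2.4/cos29.7° = 2.763 m; N'_2 = 108·cos29.7° − 10·2.763 = 66.2; c'Δl = 12.71; W sinα = 53.5
Slice 3: Δl = 1.3/cos53.9° = 2.206 m; N'_3 = 29·cos53.9° − 4·2.206 = 8.3; c'Δl = 10.15; W sinα = 23.4
Σc'Δl = 33.0 kN/m; ΣN' = 107.4 kN/m; ΣW sinα = 81.4 kN/m
Resisting = 33.0 + 107.4·tan24.4° = 33.0 + 48.7 = 81.7 kN/m
FS = 81.7 / 81.4 = 1.004

FS = 1.00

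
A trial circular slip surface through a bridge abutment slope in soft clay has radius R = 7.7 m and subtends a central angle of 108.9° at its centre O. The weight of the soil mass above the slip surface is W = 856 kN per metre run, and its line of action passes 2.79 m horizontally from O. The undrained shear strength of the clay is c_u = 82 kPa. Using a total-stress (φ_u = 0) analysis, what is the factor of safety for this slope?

Taking moments about the centre O, the resisting moment is provided by the undrained shear strength acting along the arc:
Arc length L_a = R·θ = 7.7·(108.9°·π/180) = 7.7·1.9007 = 14.64 m
M_R = c_u·L_a·R = 82·14.64·7.7 = 9240.6 kN·m/m
M_D = W·d = 856·2.79 = 2388.2 kN·m/m
FS = M_R / M_D = 9240.6 / 2388.2 = 3.869

FS = 3.87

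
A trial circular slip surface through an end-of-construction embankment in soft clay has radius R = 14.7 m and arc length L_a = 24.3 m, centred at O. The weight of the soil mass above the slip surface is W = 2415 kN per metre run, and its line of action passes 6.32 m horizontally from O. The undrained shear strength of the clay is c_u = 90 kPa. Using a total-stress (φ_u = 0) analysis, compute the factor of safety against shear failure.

Taking moments about the centre O, the resisting moment is provided by the undrained shear strength acting along the arc:
M_R = c_u·L_a·R = 90·24.30·14.7 = 32148.9 kN·m/m
M_D = W·d = 2415·6.32 = 15262.8 kN·m/m
FS = M_R / M_D = 32148.9 / 15262.8 = 2.106

FS = 2.11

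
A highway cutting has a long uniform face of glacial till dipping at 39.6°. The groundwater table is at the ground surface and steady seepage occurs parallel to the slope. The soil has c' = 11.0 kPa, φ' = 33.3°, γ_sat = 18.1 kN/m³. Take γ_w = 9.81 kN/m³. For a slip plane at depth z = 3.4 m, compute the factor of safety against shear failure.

With seepage parallel to the slope and the water table at the surface, the effective normal stress on the slip plane uses the buoyant unit weight γ' = γ_sat − γ_w while the driving shear stress uses γ_sat:
FS = [c' + γ' z cos²β tanφ'] / [γ_sat z sinβ cosβ]
γ' = 18.1 − 9.81 = 8.29 kN/m³
Numerator = 11.0 + 8.29·3.4·cos²39.6°·tan33.3° = 11.0 + 8.29·3.4·0.5937·0.6569 = 21.992 kPa
Denominator = 18.1·3.4·sin39.6°·cos39.6° = 18.1·3.4·0.6374·0.7705 = 30.225 kPa
FS = 21.992 / 30.225 = 0.728

FS = 0.73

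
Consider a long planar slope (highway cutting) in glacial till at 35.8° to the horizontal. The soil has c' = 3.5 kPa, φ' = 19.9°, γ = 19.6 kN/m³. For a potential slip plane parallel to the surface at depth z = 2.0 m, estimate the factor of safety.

For an infinite slope with a slip plane parallel to the surface (no pore pressure): FS = [c' + γz cos²β tanφ'] / [γz sinβ cosβ].
γz = 19.6·2.0 = 39.20 kN/m²
Numerator = 3.5 + 39.20·cos²35.8°·tan19.9° = 3.5 + 39.20·0.6578·0.3620 = 12.835 kPa
Denominator = 39.20·sin35.8°·cos35.8° = 39.20·0.5850·0.8111 = 18.598 kPa
FS = 12.835 / 18.598 = 0.690

FS = 0.69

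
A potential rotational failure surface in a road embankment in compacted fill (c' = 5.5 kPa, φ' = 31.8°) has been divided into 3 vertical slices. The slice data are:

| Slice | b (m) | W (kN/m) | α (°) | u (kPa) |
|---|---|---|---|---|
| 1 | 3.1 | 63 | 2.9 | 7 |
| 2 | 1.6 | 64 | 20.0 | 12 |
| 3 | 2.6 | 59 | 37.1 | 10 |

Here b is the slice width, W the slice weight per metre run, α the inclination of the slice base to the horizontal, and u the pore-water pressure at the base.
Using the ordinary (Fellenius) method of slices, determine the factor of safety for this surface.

Ordinary method of slices: FS = Σ[c'·Δl_i + (W_i cosα_i − u_i·Δl_i)·tanφ'] / Σ W_i sinα_i, with Δl_i = b_i / cosα_i.
Slice 1: Δl = 3.1/cos2.9° = 3.104 m; N'_1 = 63·cos2.9° − 7·3.104 = 41.2; c'Δl = 17.07; W sinα = 3.2
Slice 2: Δl = 1.6/cos20.0° = 1.703 m; N'_2 = 64·cos20.0° − 12·1.703 = 39.7; c'Δl = 9.36; W sinα = 21.9
Slice 3: Δl = 2.6/cos37.1° = 3.260 m; N'_3 = 59·cos37.1° − 10·3.260 = 14.5; c'Δl = 17.93; W sinα = 35.6
Σc'Δl = 44.4 kN/m; ΣN' = 95.4 kN/m; ΣW sinα = 60.7 kN/m
Resisting = 44.4 + 95.4·tan31.8° = 44.4 + 59.1 = 103.5 kN/m
FS = 103.5 / 60.7 = 1.706

FS = 1.71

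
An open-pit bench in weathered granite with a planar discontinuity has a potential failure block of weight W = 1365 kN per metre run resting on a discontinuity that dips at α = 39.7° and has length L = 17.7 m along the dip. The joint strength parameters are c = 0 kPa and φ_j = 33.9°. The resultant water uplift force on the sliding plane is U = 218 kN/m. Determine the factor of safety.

FS = 0.64

Resolving the block weight along and normal to the plane and applying the Mohr–Coulomb strength on the joint:
N' = W cosα − U = 1365·cos39.7° − 218 = 832.2 kN/m
Driving force T = W sinα = 1365·sin39.7° = 871.9 kN/m
Resisting force R = c·L + N'·tanφ_j = 0·17.7 + 832.2·tan33.9° = 0.0 + 559.2 = 559.2 kN/m
FS = R / T = 559.2 / 871.9 = 0.641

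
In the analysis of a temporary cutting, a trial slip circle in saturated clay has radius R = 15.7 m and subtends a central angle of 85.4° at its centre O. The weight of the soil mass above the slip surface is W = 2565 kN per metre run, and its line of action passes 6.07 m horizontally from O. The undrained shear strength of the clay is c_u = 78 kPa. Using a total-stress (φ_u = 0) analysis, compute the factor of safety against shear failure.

FS = 1.84

Taking moments about the centre O, the resisting moment is provided by the undrained shear strength acting along the arc:
Arc length L_a = R·θ = 15.7·(85.4°·π/180) = 15.7·1.4905 = 23.40 m
M_R = c_u·L_a·R = 78·23.40·15.7 = 28656.9 kN·m/m
M_D = W·d = 2565·6.07 = 15569.6 kN·m/m
FS = M_R / M_D = 28656.9 / 15569.6 = 1.841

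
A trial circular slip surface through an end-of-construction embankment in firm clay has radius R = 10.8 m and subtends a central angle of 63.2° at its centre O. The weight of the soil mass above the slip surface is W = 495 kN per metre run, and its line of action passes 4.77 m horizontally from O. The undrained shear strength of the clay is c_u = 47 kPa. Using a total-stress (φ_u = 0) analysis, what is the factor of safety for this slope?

Taking moments about the centre O, the resisting moment is provided by the undrained shear strength acting along the arc:
Arc length L_a = R·θ = 10.8·(63.2°·π/180) = 10.8·1.1030 = 11.91 m
M_R = c_u·L_a·R = 47·11.91·10.8 = 6047.0 kN·m/m
M_D = W·d = 495·4.77 = 2361.1 kN·m/m
FS = M_R / M_D = 6047.0 / 2361.1 = 2.561

FS = 2.56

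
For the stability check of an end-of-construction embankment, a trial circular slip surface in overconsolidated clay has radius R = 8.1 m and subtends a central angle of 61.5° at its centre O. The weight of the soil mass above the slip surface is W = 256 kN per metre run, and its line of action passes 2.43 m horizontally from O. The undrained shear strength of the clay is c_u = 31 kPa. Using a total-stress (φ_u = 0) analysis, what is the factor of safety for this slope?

Taking moments about the centre O, the resisting moment is provided by the undrained shear strength acting along the arc:
Arc length L_a = R·θ = 8.1·(61.5°·π/180) = 8.1·1.0734 = 8.69 m
M_R = c_u·L_a·R = 31·8.69·8.1 = 2183.2 kN·m/m
M_D = W·d = 256·2.43 = 622.1 kN·m/m
FS = M_R / M_D = 2183.2 / 622.1 = 3.509

FS = 3.51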